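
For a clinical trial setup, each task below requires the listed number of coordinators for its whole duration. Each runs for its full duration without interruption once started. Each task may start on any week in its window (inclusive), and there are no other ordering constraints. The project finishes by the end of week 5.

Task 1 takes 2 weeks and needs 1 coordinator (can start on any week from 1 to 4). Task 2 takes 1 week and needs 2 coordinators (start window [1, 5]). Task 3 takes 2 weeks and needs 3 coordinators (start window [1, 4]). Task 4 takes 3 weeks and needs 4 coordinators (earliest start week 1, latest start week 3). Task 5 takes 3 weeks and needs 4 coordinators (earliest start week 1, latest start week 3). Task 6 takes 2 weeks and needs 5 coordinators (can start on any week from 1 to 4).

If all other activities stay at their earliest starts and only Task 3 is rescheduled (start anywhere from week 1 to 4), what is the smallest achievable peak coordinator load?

16

Task 3@1: w1:19  w2:17  w3:8  w4:0  w5:0 → peak 19
Task 3@2: w1:16  w2:17  w3:11  w4:0  w5:0 → peak 17
Task 3@3: w1:16  w2:14  w3:11  w4:3  w5:0 → peak 16
Task 3@4: w1:16  w2:14  w3:8  w4:3  w5:3 → peak 16
Best is Task 3@3, peak 16.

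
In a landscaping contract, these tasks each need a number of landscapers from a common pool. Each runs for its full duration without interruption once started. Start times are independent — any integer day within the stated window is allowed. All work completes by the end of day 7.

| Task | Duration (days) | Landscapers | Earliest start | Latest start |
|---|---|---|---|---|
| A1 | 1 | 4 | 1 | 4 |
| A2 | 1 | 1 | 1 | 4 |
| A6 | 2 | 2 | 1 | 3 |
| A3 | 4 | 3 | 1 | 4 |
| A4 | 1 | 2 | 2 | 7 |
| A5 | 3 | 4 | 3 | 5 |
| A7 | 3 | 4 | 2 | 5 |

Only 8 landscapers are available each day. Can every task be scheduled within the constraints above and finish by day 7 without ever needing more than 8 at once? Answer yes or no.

yes

Schedule A1@1, A2@1, A6@1, A3@3, A4@7, A5@5, A7@2: d1:7  d2:6  d3:7  d4:7  d5:7  d6:7  d7:6 — peak 7 ≤ 8.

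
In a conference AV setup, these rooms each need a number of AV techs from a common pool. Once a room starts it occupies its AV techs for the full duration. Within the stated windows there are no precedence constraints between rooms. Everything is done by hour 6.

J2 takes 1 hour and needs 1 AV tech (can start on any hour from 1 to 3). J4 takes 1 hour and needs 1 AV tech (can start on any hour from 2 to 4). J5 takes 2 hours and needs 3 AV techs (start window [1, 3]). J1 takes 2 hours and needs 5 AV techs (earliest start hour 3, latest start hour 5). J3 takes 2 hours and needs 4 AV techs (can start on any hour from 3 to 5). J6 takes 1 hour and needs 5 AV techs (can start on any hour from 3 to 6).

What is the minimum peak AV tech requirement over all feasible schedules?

9

Early-start (J2@1, J4@2, J5@1, J1@3, J3@3, J6@3) gives peak 14: h1:4  h2:4  h3:14  h4:9  h5:0  h6:0.
Shift J6→5.
Schedule J2@1, J4@2, J5@1, J1@3, J3@3, J6@5: h1:4  h2:4  h3:9  h4:9  h5:5  h6:0 — peak 9.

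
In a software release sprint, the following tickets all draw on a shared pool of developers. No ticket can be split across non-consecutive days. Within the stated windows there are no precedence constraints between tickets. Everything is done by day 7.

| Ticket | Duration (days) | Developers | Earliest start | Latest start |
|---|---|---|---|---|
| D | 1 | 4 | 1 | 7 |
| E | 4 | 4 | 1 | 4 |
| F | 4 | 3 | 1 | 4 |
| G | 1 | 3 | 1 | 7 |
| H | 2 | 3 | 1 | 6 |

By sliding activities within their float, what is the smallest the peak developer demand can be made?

7

Early-start (D@1, E@1, F@1, G@1, H@1) gives peak 17: d1:17  d2:10  d3:7  d4:7  d5:0  d6:0  d7:0.
Shift E→2, G→5, H→6.
Schedule D@1, E@2, F@1, G@5, H@6: d1:7  d2:7  d3:7  d4:7  d5:7  d6:3  d7:3 — peak 7.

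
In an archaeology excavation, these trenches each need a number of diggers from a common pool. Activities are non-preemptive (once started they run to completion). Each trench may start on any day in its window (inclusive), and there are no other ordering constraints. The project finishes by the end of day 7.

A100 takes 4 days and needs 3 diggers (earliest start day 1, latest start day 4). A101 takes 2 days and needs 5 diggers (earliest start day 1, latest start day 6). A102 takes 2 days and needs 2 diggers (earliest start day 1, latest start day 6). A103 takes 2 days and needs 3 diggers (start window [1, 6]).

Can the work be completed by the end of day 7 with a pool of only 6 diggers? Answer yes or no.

yes

Schedule A100@1, A101@5, A102@1, A103@3: d1:5  d2:5  d3:6  d4:6  d5:5  d6:5  d7:0 — peak 6 ≤ 6.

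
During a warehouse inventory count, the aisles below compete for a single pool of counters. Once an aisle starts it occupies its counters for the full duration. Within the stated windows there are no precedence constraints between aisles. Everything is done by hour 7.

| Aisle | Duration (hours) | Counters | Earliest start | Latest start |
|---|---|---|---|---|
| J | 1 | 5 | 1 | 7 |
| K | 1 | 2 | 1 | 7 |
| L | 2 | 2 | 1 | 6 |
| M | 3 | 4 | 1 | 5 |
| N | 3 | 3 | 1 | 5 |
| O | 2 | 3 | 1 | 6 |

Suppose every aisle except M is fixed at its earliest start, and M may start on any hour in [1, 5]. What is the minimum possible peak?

M@1: h1:19  h2:12  h3:7  h4:0  h5:0  h6:0  h7:0 → peak 19
M@2: h1:15  h2:12  h3:7  h4:4  h5:0  h6:0  h7:0 → peak 15
M@3: h1:15  h2:8  h3:7  h4:4  h5:4  h6:0  h7:0 → peak 15
M@4: h1:15  h2:8  h3:3  h4:4  h5:4  h6:4  h7:0 → peak 15
M@5: h1:15  h2:8  h3:3  h4:0  h5:4  h6:4  h7:4 → peak 15
Best is M@2, peak 15.

15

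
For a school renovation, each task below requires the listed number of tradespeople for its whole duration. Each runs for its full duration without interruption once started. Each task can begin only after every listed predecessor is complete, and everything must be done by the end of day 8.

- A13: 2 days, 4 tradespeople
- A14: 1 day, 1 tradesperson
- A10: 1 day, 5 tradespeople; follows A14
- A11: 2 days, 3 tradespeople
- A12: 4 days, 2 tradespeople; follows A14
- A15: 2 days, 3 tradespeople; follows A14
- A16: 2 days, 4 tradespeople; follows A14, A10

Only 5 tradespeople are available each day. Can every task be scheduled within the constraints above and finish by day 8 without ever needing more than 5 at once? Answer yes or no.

Total tradesperson-days = 42; over 8 days the average is 42/8 > 5, so some day must exceed 5.

no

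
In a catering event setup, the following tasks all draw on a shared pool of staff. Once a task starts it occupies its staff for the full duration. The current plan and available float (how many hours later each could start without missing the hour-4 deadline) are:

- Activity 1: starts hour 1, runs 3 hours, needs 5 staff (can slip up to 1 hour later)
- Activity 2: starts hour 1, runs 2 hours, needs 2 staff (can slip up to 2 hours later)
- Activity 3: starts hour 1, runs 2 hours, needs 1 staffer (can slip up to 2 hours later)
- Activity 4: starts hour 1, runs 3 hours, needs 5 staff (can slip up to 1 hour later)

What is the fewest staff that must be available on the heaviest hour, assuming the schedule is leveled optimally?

12

Early-start (Activity 1@1, Activity 2@1, Activity 3@1, Activity 4@1) gives peak 13: h1:13  h2:13  h3:10  h4:0.
Shift Activity 3→3.
Schedule Activity 1@1, Activity 2@1, Activity 3@3, Activity 4@1: h1:12  h2:12  h3:11  h4:1 — peak 12.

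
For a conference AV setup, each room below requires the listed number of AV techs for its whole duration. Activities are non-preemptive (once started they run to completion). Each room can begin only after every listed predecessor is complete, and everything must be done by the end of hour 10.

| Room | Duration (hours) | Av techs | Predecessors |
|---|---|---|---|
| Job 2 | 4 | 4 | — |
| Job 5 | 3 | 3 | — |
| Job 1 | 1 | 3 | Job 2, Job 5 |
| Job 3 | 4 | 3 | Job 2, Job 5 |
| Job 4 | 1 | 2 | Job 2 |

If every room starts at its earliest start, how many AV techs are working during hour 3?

At early start, hour 3 has: Job 2, Job 5.
Demand: 4 + 3 = 7.

7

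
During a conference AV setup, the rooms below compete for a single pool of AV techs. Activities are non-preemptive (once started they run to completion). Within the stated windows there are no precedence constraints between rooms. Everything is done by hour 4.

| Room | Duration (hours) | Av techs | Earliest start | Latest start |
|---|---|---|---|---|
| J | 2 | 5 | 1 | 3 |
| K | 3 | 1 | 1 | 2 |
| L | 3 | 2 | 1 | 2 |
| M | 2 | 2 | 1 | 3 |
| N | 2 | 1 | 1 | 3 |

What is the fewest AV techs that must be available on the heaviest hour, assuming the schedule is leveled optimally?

8

Early-start (J@1, K@1, L@1, M@1, N@1) gives peak 11: h1:11  h2:11  h3:3  h4:0.
Shift M→3, N→3.
Schedule J@1, K@1, L@1, M@3, N@3: h1:8  h2:8  h3:6  h4:3 — peak 8.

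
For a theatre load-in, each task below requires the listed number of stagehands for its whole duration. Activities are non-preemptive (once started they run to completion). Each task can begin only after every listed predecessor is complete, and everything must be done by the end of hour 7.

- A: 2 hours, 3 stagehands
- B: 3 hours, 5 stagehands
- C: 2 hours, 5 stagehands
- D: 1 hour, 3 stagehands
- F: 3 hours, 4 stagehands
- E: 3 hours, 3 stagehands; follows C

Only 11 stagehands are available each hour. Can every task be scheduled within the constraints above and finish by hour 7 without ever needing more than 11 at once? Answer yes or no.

Schedule A@1, B@5, C@3, D@1, F@2, E@5: h1:6  h2:7  h3:9  h4:9  h5:8  h6:8  h7:8 — peak 9 ≤ 11.

yes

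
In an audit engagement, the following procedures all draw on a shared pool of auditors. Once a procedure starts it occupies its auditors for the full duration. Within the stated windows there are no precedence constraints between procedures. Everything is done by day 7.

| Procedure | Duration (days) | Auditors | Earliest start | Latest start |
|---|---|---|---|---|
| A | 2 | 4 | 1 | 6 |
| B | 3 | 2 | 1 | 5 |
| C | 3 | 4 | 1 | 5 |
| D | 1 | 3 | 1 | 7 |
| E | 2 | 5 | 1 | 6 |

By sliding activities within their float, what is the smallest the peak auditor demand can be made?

Early-start (A@1, B@1, C@1, D@1, E@1) gives peak 18: d1:18  d2:15  d3:6  d4:0  d5:0  d6:0  d7:0.
Shift C→3, D→4, E→6.
Schedule A@1, B@1, C@3, D@4, E@6: d1:6  d2:6  d3:6  d4:7  d5:4  d6:5  d7:5 — peak 7.

7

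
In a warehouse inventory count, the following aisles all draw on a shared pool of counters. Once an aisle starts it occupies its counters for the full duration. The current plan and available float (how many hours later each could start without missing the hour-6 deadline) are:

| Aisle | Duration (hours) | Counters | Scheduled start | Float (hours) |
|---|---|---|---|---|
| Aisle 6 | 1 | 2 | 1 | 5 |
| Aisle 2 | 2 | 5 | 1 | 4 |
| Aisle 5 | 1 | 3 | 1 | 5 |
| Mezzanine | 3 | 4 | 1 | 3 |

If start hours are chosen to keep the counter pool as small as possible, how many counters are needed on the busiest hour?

5

Early-start (Aisle 6@1, Aisle 2@1, Aisle 5@1, Mezzanine@1) gives peak 14: h1:14  h2:9  h3:4  h4:0  h5:0  h6:0.
Shift Aisle 2→2, Mezzanine→4.
Schedule Aisle 6@1, Aisle 2@2, Aisle 5@1, Mezzanine@4: h1:5  h2:5  h3:5  h4:4  h5:4  h6:4 — peak 5.
Total counter-hours = 27 over 6 hours ⇒ peak ≥ ⌈27/6⌉ = 5, so 5 is optimal.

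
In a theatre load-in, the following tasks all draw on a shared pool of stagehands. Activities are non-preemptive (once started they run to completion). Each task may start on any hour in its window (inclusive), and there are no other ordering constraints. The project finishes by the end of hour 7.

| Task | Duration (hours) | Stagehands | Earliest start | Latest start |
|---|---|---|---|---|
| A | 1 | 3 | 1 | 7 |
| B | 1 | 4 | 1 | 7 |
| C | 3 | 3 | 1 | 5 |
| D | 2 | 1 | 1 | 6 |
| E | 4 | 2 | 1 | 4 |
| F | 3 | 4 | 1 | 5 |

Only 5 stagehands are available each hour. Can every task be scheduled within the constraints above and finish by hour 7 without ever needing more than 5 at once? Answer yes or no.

Total stagehand-hours = 38; over 7 hours the average is 38/7 > 5, so some hour must exceed 5.

no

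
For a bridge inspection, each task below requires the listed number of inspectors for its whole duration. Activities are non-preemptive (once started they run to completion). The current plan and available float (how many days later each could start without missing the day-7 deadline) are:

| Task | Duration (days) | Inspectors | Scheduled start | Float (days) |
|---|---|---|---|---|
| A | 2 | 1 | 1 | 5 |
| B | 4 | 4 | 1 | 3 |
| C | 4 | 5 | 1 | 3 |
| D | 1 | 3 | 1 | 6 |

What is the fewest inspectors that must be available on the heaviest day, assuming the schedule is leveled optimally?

9

Early-start (A@1, B@1, C@1, D@1) gives peak 13: d1:13  d2:10  d3:9  d4:9  d5:0  d6:0  d7:0.
Shift C→3.
Schedule A@1, B@1, C@3, D@1: d1:8  d2:5  d3:9  d4:9  d5:5  d6:5  d7:0 — peak 9.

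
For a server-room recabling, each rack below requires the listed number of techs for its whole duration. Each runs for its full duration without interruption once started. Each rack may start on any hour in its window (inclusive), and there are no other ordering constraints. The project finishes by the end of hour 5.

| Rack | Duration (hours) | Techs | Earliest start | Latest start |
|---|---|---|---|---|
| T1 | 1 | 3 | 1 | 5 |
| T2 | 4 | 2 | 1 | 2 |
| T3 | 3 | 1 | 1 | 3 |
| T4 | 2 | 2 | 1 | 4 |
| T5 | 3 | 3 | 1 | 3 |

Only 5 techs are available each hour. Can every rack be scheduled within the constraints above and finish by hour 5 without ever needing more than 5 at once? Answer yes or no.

Total tech-hours = 27; over 5 hours the average is 27/5 > 5, so some hour must exceed 5.

no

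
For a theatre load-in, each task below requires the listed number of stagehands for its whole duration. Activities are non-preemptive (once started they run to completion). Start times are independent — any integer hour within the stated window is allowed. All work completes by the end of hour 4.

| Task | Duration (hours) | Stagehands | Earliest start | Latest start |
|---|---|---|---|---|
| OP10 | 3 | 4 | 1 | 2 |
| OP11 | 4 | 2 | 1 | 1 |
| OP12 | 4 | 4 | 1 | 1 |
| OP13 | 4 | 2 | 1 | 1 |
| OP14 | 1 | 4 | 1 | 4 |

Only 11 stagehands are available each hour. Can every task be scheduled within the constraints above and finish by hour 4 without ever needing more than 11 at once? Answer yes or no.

no

Total stagehand-hours = 48; over 4 hours the average is 48/4 > 11, so some hour must exceed 11.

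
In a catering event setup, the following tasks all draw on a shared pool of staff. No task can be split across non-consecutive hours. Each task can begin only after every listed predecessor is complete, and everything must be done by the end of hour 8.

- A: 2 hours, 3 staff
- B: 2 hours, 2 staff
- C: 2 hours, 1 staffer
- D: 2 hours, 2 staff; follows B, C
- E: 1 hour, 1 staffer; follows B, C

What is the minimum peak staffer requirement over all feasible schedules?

3

Early-start (A@1, B@1, C@1, D@3, E@3) gives peak 6: h1:6  h2:6  h3:3  h4:2  h5:0  h6:0  h7:0  h8:0.
Shift B→3, C→3, D→5, E→5.
Schedule A@1, B@3, C@3, D@5, E@5: h1:3  h2:3  h3:3  h4:3  h5:3  h6:2  h7:0  h8:0 — peak 3.
Total staffer-hours = 17 over 8 hours ⇒ peak ≥ ⌈17/8⌉ = 3, so 3 is optimal.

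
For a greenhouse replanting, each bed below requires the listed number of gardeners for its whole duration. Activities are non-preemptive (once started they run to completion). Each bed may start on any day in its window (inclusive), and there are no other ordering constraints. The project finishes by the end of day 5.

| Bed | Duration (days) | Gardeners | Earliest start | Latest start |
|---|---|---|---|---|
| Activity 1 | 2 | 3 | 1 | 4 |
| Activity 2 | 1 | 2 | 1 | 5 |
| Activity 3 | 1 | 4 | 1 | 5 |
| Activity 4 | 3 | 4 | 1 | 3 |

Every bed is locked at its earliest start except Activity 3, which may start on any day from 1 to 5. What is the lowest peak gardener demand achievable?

9

Activity 3@1: d1:13  d2:7  d3:4  d4:0  d5:0 → peak 13
Activity 3@2: d1:9  d2:11  d3:4  d4:0  d5:0 → peak 11
Activity 3@3: d1:9  d2:7  d3:8  d4:0  d5:0 → peak 9
Activity 3@4: d1:9  d2:7  d3:4  d4:4  d5:0 → peak 9
Activity 3@5: d1:9  d2:7  d3:4  d4:0  d5:4 → peak 9
Best is Activity 3@3, peak 9.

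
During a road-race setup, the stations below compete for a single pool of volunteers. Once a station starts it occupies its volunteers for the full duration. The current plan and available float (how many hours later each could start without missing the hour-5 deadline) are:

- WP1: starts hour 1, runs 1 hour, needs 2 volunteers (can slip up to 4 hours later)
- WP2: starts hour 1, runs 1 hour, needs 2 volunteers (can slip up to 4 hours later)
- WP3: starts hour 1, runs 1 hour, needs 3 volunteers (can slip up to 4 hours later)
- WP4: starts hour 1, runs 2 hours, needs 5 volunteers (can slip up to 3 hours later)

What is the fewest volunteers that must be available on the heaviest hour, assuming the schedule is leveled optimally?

Early-start (WP1@1, WP2@1, WP3@1, WP4@1) gives peak 12: h1:12  h2:5  h3:0  h4:0  h5:0.
Shift WP3→2, WP4→3.
Schedule WP1@1, WP2@1, WP3@2, WP4@3: h1:4  h2:3  h3:5  h4:5  h5:0 — peak 5.

5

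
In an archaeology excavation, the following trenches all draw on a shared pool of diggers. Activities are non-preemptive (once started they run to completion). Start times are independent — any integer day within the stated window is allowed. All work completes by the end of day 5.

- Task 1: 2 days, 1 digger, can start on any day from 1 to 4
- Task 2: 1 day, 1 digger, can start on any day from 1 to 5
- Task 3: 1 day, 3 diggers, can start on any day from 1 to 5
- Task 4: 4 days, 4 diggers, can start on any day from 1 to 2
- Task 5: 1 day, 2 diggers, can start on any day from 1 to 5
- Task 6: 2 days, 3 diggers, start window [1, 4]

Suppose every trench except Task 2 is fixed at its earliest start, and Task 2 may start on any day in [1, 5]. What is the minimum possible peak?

13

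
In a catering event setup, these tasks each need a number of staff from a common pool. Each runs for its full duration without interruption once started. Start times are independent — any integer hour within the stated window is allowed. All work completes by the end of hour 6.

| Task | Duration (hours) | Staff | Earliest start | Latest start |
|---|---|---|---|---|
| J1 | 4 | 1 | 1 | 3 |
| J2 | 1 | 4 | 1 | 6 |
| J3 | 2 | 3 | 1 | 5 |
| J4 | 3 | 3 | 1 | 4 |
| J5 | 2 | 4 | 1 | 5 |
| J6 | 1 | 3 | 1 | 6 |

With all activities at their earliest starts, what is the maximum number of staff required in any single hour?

18

Early-start schedule: J1@1, J2@1, J3@1, J4@1, J5@1, J6@1.
Load per hour: hour 1: 18, hour 2: 11, hour 3: 4, hour 4: 1, hour 5: 0, hour 6: 0.
Peak is 18.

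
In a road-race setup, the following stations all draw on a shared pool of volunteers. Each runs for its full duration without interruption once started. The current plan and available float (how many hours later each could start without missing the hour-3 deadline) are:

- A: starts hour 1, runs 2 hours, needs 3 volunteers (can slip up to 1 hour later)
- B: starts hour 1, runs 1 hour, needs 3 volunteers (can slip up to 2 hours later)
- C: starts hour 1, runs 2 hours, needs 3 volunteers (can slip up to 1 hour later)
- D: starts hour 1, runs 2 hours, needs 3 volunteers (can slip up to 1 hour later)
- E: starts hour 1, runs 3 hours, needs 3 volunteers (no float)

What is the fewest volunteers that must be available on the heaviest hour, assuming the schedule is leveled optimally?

12

Early-start (A@1, B@1, C@1, D@1, E@1) gives peak 15: h1:15  h2:12  h3:3.
Shift D→2.
Schedule A@1, B@1, C@1, D@2, E@1: h1:12  h2:12  h3:6 — peak 12.
No arrangement of the 24 feasible schedules does better.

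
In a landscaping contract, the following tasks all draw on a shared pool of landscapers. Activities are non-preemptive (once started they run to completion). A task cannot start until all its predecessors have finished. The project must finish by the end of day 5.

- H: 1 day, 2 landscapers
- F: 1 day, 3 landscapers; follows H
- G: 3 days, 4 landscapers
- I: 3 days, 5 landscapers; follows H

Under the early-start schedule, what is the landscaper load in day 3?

At early start, day 3 has: G, I.
Demand: 4 + 5 = 9.

9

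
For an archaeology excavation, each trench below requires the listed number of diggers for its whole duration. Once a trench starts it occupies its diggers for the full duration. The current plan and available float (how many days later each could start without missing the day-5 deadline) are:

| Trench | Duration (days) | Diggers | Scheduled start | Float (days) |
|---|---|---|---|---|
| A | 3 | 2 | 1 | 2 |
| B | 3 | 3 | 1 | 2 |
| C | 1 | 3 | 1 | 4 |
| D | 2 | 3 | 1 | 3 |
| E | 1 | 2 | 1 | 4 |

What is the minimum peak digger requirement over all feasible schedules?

Early-start (A@1, B@1, C@1, D@1, E@1) gives peak 13: d1:13  d2:8  d3:5  d4:0  d5:0.
Shift C→4, D→4, E→5.
Schedule A@1, B@1, C@4, D@4, E@5: d1:5  d2:5  d3:5  d4:6  d5:5 — peak 6.
Total digger-days = 26 over 5 days ⇒ peak ≥ ⌈26/5⌉ = 6, so 6 is optimal.

6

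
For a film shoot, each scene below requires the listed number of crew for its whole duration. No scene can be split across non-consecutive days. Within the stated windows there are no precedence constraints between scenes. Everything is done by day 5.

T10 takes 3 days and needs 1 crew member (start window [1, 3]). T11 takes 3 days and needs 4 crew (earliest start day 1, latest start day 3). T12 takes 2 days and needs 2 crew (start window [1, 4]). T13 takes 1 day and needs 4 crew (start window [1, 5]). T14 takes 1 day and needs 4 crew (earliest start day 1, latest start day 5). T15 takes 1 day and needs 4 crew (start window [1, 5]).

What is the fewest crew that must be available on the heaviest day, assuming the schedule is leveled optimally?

Early-start (T10@1, T11@1, T12@1, T13@1, T14@1, T15@1) gives peak 19: d1:19  d2:7  d3:5  d4:0  d5:0.
Shift T13→4, T14→4, T15→5.
Schedule T10@1, T11@1, T12@1, T13@4, T14@4, T15@5: d1:7  d2:7  d3:5  d4:8  d5:4 — peak 8.

8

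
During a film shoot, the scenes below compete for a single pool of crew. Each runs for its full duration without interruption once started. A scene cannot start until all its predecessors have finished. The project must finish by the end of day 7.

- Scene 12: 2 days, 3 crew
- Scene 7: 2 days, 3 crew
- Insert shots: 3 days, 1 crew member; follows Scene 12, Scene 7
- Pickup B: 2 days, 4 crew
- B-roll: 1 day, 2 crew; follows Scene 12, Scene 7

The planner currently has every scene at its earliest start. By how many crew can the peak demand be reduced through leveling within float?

5

Early-start peak: d1:10  d2:10  d3:3  d4:1  d5:1  d6:0  d7:0 ⇒ 10.
Leveled (Scene 12@1, Scene 7@3, Insert shots@5, Pickup B@5, B-roll@7): d1:3  d2:3  d3:3  d4:3  d5:5  d6:5  d7:3 ⇒ 5.
Reduction 10 − 5 = 5.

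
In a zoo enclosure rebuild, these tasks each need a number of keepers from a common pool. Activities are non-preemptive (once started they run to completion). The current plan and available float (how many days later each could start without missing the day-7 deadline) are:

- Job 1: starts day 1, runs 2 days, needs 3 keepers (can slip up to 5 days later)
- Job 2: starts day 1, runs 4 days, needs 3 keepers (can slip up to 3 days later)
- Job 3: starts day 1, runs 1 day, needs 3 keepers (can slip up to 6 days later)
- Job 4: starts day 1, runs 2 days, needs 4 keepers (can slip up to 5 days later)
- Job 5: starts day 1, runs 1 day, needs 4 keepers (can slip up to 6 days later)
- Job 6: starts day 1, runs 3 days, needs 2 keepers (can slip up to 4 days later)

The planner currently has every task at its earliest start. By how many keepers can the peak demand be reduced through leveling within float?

13

Early-start peak: d1:19  d2:12  d3:5  d4:3  d5:0  d6:0  d7:0 ⇒ 19.
Leveled (Job 1@1, Job 2@1, Job 3@3, Job 4@5, Job 5@7, Job 6@4): d1:6  d2:6  d3:6  d4:5  d5:6  d6:6  d7:4 ⇒ 6.
Reduction 19 − 6 = 13.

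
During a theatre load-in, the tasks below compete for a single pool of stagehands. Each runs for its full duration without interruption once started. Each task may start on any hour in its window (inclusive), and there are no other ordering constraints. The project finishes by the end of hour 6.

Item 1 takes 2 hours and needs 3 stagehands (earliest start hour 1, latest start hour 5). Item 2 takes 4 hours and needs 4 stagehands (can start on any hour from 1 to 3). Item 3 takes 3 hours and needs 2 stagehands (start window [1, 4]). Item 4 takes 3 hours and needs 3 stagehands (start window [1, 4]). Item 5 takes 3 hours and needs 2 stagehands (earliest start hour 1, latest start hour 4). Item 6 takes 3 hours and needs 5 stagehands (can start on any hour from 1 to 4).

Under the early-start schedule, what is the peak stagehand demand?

19

Early-start schedule: Item 1@1, Item 2@1, Item 3@1, Item 4@1, Item 5@1, Item 6@1.
Load per hour: hour 1: 19, hour 2: 19, hour 3: 16, hour 4: 4, hour 5: 0, hour 6: 0.
Peak is 19.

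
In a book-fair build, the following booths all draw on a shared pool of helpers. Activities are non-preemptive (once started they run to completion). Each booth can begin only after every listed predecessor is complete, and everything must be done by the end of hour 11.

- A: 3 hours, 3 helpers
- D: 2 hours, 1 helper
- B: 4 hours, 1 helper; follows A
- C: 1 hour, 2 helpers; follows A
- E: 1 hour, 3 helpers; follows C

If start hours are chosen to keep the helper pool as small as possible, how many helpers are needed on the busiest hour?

3

Early-start (A@1, D@1, B@4, C@4, E@5) gives peak 4: h1:4  h2:4  h3:3  h4:3  h5:4  h6:1  h7:1  h8:0  h9:0  h10:0  h11:0.
Shift D→4, C→6, E→8.
Schedule A@1, D@4, B@4, C@6, E@8: h1:3  h2:3  h3:3  h4:2  h5:2  h6:3  h7:1  h8:3  h9:0  h10:0  h11:0 — peak 3.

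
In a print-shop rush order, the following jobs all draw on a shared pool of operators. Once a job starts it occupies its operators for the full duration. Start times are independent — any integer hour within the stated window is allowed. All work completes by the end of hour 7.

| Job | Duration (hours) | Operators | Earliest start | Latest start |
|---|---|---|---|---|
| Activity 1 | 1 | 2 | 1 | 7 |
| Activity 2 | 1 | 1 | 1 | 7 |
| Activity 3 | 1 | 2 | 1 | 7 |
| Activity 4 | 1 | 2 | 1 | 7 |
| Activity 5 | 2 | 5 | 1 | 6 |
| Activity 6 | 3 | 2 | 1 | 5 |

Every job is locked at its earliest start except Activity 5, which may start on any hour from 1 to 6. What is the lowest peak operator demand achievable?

Activity 5@1: h1:14  h2:7  h3:2  h4:0  h5:0  h6:0  h7:0 → peak 14
Activity 5@2: h1:9  h2:7  h3:7  h4:0  h5:0  h6:0  h7:0 → peak 9
Activity 5@3: h1:9  h2:2  h3:7  h4:5  h5:0  h6:0  h7:0 → peak 9
Activity 5@4: h1:9  h2:2  h3:2  h4:5  h5:5  h6:0  h7:0 → peak 9
Activity 5@5: h1:9  h2:2  h3:2  h4:0  h5:5  h6:5  h7:0 → peak 9
Activity 5@6: h1:9  h2:2  h3:2  h4:0  h5:0  h6:5  h7:5 → peak 9
Best is Activity 5@2, peak 9.

9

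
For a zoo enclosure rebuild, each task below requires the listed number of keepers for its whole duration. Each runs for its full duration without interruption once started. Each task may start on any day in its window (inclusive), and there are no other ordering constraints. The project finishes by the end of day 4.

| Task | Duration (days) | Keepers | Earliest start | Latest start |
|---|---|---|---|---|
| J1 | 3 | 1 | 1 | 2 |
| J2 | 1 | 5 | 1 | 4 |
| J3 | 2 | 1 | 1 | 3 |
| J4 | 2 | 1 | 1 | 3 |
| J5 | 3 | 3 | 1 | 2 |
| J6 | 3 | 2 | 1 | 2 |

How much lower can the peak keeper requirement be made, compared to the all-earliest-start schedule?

Early-start peak: d1:13  d2:8  d3:6  d4:0 ⇒ 13.
Leveled (J1@1, J2@1, J3@1, J4@3, J5@2, J6@2): d1:7  d2:7  d3:7  d4:6 ⇒ 7.
Reduction 13 − 7 = 6.

6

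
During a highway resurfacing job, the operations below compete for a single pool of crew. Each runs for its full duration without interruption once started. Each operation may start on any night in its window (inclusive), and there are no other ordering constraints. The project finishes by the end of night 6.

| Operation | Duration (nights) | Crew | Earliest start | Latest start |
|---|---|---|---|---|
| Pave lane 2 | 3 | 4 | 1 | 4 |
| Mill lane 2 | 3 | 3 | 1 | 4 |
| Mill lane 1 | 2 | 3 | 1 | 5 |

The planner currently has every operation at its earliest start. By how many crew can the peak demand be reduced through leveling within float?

Early-start peak: n1:10  n2:10  n3:7  n4:0  n5:0  n6:0 ⇒ 10.
Leveled (Pave lane 2@1, Mill lane 2@4, Mill lane 1@4): n1:4  n2:4  n3:4  n4:6  n5:6  n6:3 ⇒ 6.
Reduction 10 − 6 = 4.

4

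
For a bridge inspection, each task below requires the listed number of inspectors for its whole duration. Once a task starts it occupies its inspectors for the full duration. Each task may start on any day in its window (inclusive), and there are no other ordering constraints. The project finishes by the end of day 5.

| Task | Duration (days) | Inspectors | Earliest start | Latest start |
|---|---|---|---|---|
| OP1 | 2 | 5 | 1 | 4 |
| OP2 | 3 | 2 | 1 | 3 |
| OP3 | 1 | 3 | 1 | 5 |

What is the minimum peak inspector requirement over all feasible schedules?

5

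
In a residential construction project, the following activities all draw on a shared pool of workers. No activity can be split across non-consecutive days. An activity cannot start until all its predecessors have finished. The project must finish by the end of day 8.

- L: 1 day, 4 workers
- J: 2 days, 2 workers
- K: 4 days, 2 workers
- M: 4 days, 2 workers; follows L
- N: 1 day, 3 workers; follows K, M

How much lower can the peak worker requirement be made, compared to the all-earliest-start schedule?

4

Early-start peak: d1:8  d2:6  d3:4  d4:4  d5:2  d6:3  d7:0  d8:0 ⇒ 8.
Leveled (L@1, J@2, K@2, M@4, N@8): d1:4  d2:4  d3:4  d4:4  d5:4  d6:2  d7:2  d8:3 ⇒ 4.
Reduction 8 − 4 = 4.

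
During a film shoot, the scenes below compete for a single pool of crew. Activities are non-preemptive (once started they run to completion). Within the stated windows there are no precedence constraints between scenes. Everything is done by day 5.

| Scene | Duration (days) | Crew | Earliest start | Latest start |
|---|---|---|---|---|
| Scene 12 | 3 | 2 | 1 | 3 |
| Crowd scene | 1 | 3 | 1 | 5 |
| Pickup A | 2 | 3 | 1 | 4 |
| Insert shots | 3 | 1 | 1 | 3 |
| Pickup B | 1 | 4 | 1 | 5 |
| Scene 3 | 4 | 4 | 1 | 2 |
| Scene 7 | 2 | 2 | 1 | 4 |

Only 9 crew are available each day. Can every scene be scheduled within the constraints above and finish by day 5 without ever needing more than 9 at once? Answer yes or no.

yes

Schedule Scene 12@1, Crowd scene@1, Pickup A@1, Insert shots@3, Pickup B@5, Scene 3@2, Scene 7@3: d1:8  d2:9  d3:9  d4:7  d5:9 — peak 9 ≤ 9.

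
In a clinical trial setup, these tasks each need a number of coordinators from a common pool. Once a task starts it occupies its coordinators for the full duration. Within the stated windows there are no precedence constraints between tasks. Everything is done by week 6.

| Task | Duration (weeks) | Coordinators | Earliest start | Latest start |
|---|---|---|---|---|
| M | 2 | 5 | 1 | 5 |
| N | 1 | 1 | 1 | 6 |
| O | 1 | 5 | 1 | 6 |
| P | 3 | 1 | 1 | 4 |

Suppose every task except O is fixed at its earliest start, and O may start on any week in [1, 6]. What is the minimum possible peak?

O@1: w1:12  w2:6  w3:1  w4:0  w5:0  w6:0 → peak 12
O@2: w1:7  w2:11  w3:1  w4:0  w5:0  w6:0 → peak 11
O@3: w1:7  w2:6  w3:6  w4:0  w5:0  w6:0 → peak 7
O@4: w1:7  w2:6  w3:1  w4:5  w5:0  w6:0 → peak 7
O@5: w1:7  w2:6  w3:1  w4:0  w5:5  w6:0 → peak 7
O@6: w1:7  w2:6  w3:1  w4:0  w5:0  w6:5 → peak 7
Best is O@3, peak 7.

7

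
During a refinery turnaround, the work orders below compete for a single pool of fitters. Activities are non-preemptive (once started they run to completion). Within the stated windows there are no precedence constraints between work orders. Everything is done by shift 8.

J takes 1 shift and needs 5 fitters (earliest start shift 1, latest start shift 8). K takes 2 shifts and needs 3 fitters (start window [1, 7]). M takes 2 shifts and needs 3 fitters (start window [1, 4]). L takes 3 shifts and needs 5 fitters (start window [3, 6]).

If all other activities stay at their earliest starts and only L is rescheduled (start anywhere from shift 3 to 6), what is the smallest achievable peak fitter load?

11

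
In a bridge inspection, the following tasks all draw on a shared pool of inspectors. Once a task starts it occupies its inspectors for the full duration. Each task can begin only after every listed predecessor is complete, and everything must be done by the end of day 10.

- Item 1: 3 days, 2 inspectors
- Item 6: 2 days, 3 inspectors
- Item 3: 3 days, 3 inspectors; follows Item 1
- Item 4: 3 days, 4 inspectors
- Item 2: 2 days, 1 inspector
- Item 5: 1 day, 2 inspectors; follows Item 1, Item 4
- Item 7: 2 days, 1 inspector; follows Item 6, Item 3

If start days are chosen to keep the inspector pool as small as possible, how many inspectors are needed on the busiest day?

5

Early-start (Item 1@1, Item 6@1, Item 3@4, Item 4@1, Item 2@1, Item 5@4, Item 7@7) gives peak 10: d1:10  d2:10  d3:6  d4:5  d5:3  d6:3  d7:1  d8:1  d9:0  d10:0.
Shift Item 4→7, Item 2→3, Item 5→10.
Schedule Item 1@1, Item 6@1, Item 3@4, Item 4@7, Item 2@3, Item 5@10, Item 7@7: d1:5  d2:5  d3:3  d4:4  d5:3  d6:3  d7:5  d8:5  d9:4  d10:2 — peak 5.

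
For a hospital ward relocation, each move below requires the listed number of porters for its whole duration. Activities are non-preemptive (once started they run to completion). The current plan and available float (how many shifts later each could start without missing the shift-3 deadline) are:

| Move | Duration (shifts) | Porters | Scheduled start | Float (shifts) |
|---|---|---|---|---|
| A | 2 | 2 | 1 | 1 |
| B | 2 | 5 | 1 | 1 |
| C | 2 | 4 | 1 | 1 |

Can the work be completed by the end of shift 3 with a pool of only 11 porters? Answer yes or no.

yes

Schedule A@1, B@1, C@1: s1:11  s2:11  s3:0 — peak 11 ≤ 11.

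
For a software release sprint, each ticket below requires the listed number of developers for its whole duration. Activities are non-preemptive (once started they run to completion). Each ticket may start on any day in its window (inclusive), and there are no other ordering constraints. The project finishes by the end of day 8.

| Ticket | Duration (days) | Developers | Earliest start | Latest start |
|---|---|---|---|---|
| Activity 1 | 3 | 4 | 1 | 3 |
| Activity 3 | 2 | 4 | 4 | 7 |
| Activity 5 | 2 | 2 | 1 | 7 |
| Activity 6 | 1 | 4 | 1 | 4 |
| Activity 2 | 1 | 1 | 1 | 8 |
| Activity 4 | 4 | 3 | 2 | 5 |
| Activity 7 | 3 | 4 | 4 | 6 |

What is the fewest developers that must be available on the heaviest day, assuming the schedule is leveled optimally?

Early-start (Activity 1@1, Activity 3@4, Activity 5@1, Activity 6@1, Activity 2@1, Activity 4@2, Activity 7@4) gives peak 11: d1:11  d2:9  d3:7  d4:11  d5:11  d6:4  d7:0  d8:0.
Shift Activity 6→3, Activity 4→4, Activity 7→6.
Schedule Activity 1@1, Activity 3@4, Activity 5@1, Activity 6@3, Activity 2@1, Activity 4@4, Activity 7@6: d1:7  d2:6  d3:8  d4:7  d5:7  d6:7  d7:7  d8:4 — peak 8.

8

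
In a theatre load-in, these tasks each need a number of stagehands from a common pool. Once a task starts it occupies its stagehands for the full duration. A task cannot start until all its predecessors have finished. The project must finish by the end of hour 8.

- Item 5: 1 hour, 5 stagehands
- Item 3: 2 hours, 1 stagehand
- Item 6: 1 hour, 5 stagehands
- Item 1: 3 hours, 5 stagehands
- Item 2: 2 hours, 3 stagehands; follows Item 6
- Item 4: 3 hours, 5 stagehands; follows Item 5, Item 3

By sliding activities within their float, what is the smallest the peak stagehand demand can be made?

Early-start (Item 5@1, Item 3@1, Item 6@1, Item 1@1, Item 2@2, Item 4@3) gives peak 16: h1:16  h2:9  h3:13  h4:5  h5:5  h6:0  h7:0  h8:0.
Shift Item 6→2, Item 1→3, Item 2→3, Item 4→6.
Schedule Item 5@1, Item 3@1, Item 6@2, Item 1@3, Item 2@3, Item 4@6: h1:6  h2:6  h3:8  h4:8  h5:5  h6:5  h7:5  h8:5 — peak 8.

8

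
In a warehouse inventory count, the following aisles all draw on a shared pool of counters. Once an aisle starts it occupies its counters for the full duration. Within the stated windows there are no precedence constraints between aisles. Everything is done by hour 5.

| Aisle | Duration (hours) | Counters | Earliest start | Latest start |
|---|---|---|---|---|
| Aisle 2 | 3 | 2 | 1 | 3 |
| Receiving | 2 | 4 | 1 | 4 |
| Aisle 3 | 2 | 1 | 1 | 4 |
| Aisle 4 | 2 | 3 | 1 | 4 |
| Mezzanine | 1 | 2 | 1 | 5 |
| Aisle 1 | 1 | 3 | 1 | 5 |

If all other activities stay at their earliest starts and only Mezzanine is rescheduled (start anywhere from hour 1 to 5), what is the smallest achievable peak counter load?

Mezzanine@1: h1:15  h2:10  h3:2  h4:0  h5:0 → peak 15
Mezzanine@2: h1:13  h2:12  h3:2  h4:0  h5:0 → peak 13
Mezzanine@3: h1:13  h2:10  h3:4  h4:0  h5:0 → peak 13
Mezzanine@4: h1:13  h2:10  h3:2  h4:2  h5:0 → peak 13
Mezzanine@5: h1:13  h2:10  h3:2  h4:0  h5:2 → peak 13
Best is Mezzanine@2, peak 13.

13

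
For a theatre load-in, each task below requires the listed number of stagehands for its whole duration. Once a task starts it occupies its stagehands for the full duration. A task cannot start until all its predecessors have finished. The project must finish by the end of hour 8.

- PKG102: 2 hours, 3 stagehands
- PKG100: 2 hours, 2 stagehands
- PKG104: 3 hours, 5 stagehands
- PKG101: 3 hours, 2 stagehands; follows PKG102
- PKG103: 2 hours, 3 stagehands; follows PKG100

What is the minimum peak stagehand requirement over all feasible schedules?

5

Early-start (PKG102@1, PKG100@1, PKG104@1, PKG101@3, PKG103@3) gives peak 10: h1:10  h2:10  h3:10  h4:5  h5:2  h6:0  h7:0  h8:0.
Shift PKG104→3, PKG101→6, PKG103→6.
Schedule PKG102@1, PKG100@1, PKG104@3, PKG101@6, PKG103@6: h1:5  h2:5  h3:5  h4:5  h5:5  h6:5  h7:5  h8:2 — peak 5.
Total stagehand-hours = 37 over 8 hours ⇒ peak ≥ ⌈37/8⌉ = 5, so 5 is optimal.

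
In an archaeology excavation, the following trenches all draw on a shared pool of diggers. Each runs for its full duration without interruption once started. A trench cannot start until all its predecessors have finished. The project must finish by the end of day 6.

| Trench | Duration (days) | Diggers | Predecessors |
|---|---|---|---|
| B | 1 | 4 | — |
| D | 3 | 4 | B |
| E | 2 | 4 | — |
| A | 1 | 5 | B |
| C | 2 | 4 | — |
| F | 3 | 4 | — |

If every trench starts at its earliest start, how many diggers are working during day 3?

8

At early start, day 3 has: D, F.
Demand: 4 + 4 = 8.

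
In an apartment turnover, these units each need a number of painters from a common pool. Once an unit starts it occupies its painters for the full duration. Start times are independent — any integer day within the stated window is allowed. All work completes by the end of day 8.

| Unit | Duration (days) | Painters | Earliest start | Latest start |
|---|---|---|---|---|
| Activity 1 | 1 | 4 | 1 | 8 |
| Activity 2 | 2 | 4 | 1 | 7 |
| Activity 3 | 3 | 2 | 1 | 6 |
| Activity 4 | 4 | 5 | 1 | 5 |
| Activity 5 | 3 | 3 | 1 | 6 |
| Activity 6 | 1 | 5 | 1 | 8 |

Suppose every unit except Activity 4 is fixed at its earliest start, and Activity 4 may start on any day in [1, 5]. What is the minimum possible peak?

18

Activity 4@1: d1:23  d2:14  d3:10  d4:5  d5:0  d6:0  d7:0  d8:0 → peak 23
Activity 4@2: d1:18  d2:14  d3:10  d4:5  d5:5  d6:0  d7:0  d8:0 → peak 18
Activity 4@3: d1:18  d2:9  d3:10  d4:5  d5:5  d6:5  d7:0  d8:0 → peak 18
Activity 4@4: d1:18  d2:9  d3:5  d4:5  d5:5  d6:5  d7:5  d8:0 → peak 18
Activity 4@5: d1:18  d2:9  d3:5  d4:0  d5:5  d6:5  d7:5  d8:5 → peak 18
Best is Activity 4@2, peak 18.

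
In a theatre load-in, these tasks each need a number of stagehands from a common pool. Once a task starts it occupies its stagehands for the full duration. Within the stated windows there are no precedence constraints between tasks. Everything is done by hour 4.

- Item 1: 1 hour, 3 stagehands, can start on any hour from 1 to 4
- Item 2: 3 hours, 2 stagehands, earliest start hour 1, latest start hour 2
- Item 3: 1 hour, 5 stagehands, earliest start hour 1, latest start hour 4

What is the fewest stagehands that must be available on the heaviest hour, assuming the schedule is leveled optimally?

5

Early-start (Item 1@1, Item 2@1, Item 3@1) gives peak 10: h1:10  h2:2  h3:2  h4:0.
Shift Item 3→4.
Schedule Item 1@1, Item 2@1, Item 3@4: h1:5  h2:2  h3:2  h4:5 — peak 5.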